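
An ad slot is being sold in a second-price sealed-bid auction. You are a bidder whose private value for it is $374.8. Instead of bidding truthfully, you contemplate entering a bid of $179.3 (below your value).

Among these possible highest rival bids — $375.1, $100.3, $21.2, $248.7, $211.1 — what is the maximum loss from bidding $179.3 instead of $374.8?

$163.7

$375.1: same outcome either way → loss $0.
$100.3: same outcome either way → loss $0.
$21.2: same outcome either way → loss $0.
$248.7: truthful gives $126.1, deviation gives $0 → loss $126.1.
$211.1: truthful gives $163.7, deviation gives $0 → loss $163.7.
Maximum loss: $163.7.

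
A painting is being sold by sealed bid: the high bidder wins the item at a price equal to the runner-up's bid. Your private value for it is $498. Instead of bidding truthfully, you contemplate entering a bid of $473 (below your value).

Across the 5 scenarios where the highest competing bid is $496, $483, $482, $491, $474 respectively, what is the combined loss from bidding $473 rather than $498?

The deviation costs you only when the competing bid falls strictly between $473 and $498; elsewhere both bids give the same outcome.
$496: truthful payoff $2, deviation payoff $0 → loss $2.
$483: truthful payoff $15, deviation payoff $0 → loss $15.
$482: truthful payoff $16, deviation payoff $0 → loss $16.
$491: truthful payoff $7, deviation payoff $0 → loss $7.
$474: truthful payoff $24, deviation payoff $0 → loss $24.
Total loss = $2 + $15 + $16 + $7 + $24 = $64.

$64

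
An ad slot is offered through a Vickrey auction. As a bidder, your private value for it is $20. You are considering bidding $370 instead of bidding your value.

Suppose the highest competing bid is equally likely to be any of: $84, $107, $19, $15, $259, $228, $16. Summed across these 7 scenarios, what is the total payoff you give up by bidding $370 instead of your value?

The deviation costs you only when the competing bid falls strictly between $20 and $370; elsewhere both bids give the same outcome.
$84: truthful payoff $0, deviation payoff −$64 → loss $64.
$107: truthful payoff $0, deviation payoff −$87 → loss $87.
$19: outcomes coincide → loss $0.
$15: outcomes coincide → loss $0.
$259: truthful payoff $0, deviation payoff −$239 → loss $239.
$228: truthful payoff $0, deviation payoff −$208 → loss $208.
$16: outcomes coincide → loss $0.
Total loss = $64 + $87 + $239 + $208 = $598.
In a second-price auction your bid sets only whether you win, not what you pay, so bidding your true value is weakly dominant.

$598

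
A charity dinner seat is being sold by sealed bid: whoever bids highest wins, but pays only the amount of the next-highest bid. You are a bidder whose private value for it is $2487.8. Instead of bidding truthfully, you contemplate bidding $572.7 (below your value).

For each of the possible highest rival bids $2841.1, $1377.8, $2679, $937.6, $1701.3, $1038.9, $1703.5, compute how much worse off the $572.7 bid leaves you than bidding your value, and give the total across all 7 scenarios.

The deviation costs you only when the competing bid falls strictly between $572.7 and $2487.8; elsewhere both bids give the same outcome.
$2841.1: outcomes coincide → loss $0.
$1377.8: truthful payoff $1110, deviation payoff $0 → loss $1110.
$2679: outcomes coincide → loss $0.
$937.6: truthful payoff $1550.2, deviation payoff $0 → loss $1550.2.
$1701.3: truthful payoff $786.5, deviation payoff $0 → loss $786.5.
$1038.9: truthful payoff $1448.9, deviation payoff $0 → loss $1448.9.
$1703.5: truthful payoff $784.3, deviation payoff $0 → loss $784.3.
Total loss = $1110 + $1550.2 + $786.5 + $1448.9 + $784.3 = $5679.9.
Because the price is fixed by the runner-up's bid, deviating from your value can only change a good outcome into a bad one — never the reverse.

$5679.9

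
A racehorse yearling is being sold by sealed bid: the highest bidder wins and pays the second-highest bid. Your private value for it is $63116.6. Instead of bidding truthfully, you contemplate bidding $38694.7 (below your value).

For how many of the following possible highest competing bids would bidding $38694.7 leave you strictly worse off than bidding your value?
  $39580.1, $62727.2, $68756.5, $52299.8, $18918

The deviation hurts exactly when the highest competing bid lies strictly between $38694.7 and $63116.6 — underbidding then forfeits a profitable win.
$39580.1: inside the interval → strictly worse (loss $23536.5).
$62727.2: inside the interval → strictly worse (loss $389.4).
$68756.5: above both → same outcome either way.
$52299.8: inside the interval → strictly worse (loss $10816.8).
$18918: below both → same outcome either way.
Count: 3.

3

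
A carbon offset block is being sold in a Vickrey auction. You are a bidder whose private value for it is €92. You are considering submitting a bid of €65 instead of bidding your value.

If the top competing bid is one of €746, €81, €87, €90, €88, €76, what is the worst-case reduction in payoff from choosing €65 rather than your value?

€746: same outcome either way → loss €0.
€81: truthful gives €11, deviation gives €0 → loss €11.
€87: truthful gives €5, deviation gives €0 → loss €5.
€90: truthful gives €2, deviation gives €0 → loss €2.
€88: truthful gives €4, deviation gives €0 → loss €4.
€76: truthful gives €16, deviation gives €0 → loss €16.
Maximum loss: €16.

€16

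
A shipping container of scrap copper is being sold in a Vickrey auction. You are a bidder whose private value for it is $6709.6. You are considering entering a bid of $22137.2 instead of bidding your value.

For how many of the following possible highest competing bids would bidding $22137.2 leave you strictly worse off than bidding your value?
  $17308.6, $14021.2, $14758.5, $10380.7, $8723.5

The deviation hurts exactly when the highest competing bid lies strictly between $6709.6 and $22137.2 — overbidding then wins at a price above your value.
$17308.6: inside the interval → strictly worse (loss $10599).
$14021.2: inside the interval → strictly worse (loss $7311.6).
$14758.5: inside the interval → strictly worse (loss $8048.9).
$10380.7: inside the interval → strictly worse (loss $3671.1).
$8723.5: inside the interval → strictly worse (loss $2013.9).
Count: 5.

5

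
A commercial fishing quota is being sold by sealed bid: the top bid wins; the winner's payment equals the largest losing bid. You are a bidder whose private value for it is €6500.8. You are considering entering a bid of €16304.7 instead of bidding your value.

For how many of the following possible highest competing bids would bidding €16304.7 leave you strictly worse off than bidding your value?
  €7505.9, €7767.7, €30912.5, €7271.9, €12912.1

The deviation hurts exactly when the highest competing bid lies strictly between €6500.8 and €16304.7 — overbidding then wins at a price above your value.
€7505.9: inside the interval → strictly worse (loss €1005.1).
€7767.7: inside the interval → strictly worse (loss €1266.9).
€30912.5: above both → same outcome either way.
€7271.9: inside the interval → strictly worse (loss €771.1).
€12912.1: inside the interval → strictly worse (loss €6411.3).
Count: 4.

4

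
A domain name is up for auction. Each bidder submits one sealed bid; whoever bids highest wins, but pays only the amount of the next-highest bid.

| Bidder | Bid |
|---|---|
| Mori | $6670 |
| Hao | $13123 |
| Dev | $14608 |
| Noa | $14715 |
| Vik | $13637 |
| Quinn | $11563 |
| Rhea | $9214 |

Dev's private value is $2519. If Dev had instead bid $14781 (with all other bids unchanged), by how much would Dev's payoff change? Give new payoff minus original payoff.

The highest bid among the other bidders is $14715; Dev's bid doesn't change that.
Original bid $14608: Dev is not highest (top rival bid is $14715); payoff $0.
Alternative bid $14781: Dev is highest, pays the top rival bid $14715; payoff $2519 − $14715 = −$12196.
Change in payoff = −$12196 − ($0) = −$12196.

−$12196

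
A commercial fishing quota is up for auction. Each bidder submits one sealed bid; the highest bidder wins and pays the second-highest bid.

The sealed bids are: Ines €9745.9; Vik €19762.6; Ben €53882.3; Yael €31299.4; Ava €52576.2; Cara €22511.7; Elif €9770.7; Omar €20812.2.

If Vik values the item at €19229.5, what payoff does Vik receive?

€0

Highest bid: Ben at €53882.3, so Ben wins.
Second-highest bid: Ava at €52576.2 — that is the price the winner pays.
Vik did not win, so Vik pays nothing and receives nothing: payoff €0.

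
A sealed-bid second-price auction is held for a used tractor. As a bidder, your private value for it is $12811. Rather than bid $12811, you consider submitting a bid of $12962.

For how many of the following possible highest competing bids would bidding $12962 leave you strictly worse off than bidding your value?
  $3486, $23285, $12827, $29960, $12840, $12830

3

The deviation hurts exactly when the highest competing bid lies strictly between $12811 and $12962 — overbidding then wins at a price above your value.
$3486: below both → same outcome either way.
$23285: above both → same outcome either way.
$12827: inside the interval → strictly worse (loss $16).
$29960: above both → same outcome either way.
$12840: inside the interval → strictly worse (loss $29).
$12830: inside the interval → strictly worse (loss $19).
Count: 3.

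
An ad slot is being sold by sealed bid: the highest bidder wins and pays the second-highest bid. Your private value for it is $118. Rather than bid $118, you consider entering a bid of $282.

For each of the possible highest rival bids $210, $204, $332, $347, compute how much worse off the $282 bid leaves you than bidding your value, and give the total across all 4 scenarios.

The deviation costs you only when the competing bid falls strictly between $118 and $282; elsewhere both bids give the same outcome.
$210: truthful payoff $0, deviation payoff −$92 → loss $92.
$204: truthful payoff $0, deviation payoff −$86 → loss $86.
$332: outcomes coincide → loss $0.
$347: outcomes coincide → loss $0.
Total loss = $92 + $86 = $178.

$178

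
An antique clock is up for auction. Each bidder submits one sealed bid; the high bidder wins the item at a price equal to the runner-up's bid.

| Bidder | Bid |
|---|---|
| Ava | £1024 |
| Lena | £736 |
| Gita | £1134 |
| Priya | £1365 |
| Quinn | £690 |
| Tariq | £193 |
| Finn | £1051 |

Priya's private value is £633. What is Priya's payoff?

−£501

Highest bid: Priya at £1365, so Priya wins.
Second-highest bid: Gita at £1134 — that is the price the winner pays.
Priya's payoff = value − price = £633 − £1134 = −£501.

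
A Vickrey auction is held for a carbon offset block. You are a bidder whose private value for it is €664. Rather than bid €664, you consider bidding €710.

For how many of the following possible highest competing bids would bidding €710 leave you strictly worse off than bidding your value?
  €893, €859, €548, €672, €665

2

The deviation hurts exactly when the highest competing bid lies strictly between €664 and €710 — overbidding then wins at a price above your value.
€893: above both → same outcome either way.
€859: above both → same outcome either way.
€548: below both → same outcome either way.
€672: inside the interval → strictly worse (loss €8).
€665: inside the interval → strictly worse (loss €1).
Count: 2.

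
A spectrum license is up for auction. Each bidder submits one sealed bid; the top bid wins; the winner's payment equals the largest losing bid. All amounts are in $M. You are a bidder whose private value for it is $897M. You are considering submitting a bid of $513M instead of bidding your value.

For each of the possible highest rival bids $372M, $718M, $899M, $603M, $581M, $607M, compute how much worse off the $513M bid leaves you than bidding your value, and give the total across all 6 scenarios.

$1079M

The deviation costs you only when the competing bid falls strictly between $513M and $897M; elsewhere both bids give the same outcome.
$372M: outcomes coincide → loss $0M.
$718M: truthful payoff $179M, deviation payoff $0M → loss $179M.
$899M: outcomes coincide → loss $0M.
$603M: truthful payoff $294M, deviation payoff $0M → loss $294M.
$581M: truthful payoff $316M, deviation payoff $0M → loss $316M.
$607M: truthful payoff $290M, deviation payoff $0M → loss $290M.
Total loss = $179M + $294M + $316M + $290M = $1079M.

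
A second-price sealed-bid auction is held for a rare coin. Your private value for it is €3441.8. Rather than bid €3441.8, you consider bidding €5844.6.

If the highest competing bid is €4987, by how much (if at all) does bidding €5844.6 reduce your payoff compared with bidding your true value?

€1545.2

Bidding your value €3441.8: you lose (since €3441.8 < €4987). Payoff €0.
Bidding €5844.6: you win and pay €4987. Payoff €3441.8 − €4987 = −€1545.2.
The competing bid €4987 lies between your value and your inflated bid, so overbidding wins an item priced above your value.
Loss from deviating = €0 − (−€1545.2) = €1545.2.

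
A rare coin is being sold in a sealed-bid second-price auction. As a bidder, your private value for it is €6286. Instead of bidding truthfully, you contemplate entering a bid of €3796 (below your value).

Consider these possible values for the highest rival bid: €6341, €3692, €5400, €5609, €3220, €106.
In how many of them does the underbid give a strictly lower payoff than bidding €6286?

The deviation hurts exactly when the highest competing bid lies strictly between €3796 and €6286 — underbidding then forfeits a profitable win.
€6341: above both → same outcome either way.
€3692: below both → same outcome either way.
€5400: inside the interval → strictly worse (loss €886).
€5609: inside the interval → strictly worse (loss €677).
€3220: below both → same outcome either way.
€106: below both → same outcome either way.
Count: 2.

2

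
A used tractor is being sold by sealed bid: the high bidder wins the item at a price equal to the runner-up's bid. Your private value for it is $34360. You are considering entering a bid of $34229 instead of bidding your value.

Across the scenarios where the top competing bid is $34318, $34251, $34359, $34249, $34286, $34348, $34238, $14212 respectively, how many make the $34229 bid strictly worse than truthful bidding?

7

The deviation hurts exactly when the highest competing bid lies strictly between $34229 and $34360 — underbidding then forfeits a profitable win.
$34318: inside the interval → strictly worse (loss $42).
$34251: inside the interval → strictly worse (loss $109).
$34359: inside the interval → strictly worse (loss $1).
$34249: inside the interval → strictly worse (loss $111).
$34286: inside the interval → strictly worse (loss $74).
$34348: inside the interval → strictly worse (loss $12).
$34238: inside the interval → strictly worse (loss $122).
$14212: below both → same outcome either way.
Count: 7.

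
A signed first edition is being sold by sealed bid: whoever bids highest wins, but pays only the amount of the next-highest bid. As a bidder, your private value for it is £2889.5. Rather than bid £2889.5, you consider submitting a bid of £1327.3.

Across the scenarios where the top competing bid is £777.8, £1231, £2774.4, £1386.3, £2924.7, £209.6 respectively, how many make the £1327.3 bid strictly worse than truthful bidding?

The deviation hurts exactly when the highest competing bid lies strictly between £1327.3 and £2889.5 — underbidding then forfeits a profitable win.
£777.8: below both → same outcome either way.
£1231: below both → same outcome either way.
£2774.4: inside the interval → strictly worse (loss £115.1).
£1386.3: inside the interval → strictly worse (loss £1503.2).
£2924.7: above both → same outcome either way.
£209.6: below both → same outcome either way.
Count: 2.

2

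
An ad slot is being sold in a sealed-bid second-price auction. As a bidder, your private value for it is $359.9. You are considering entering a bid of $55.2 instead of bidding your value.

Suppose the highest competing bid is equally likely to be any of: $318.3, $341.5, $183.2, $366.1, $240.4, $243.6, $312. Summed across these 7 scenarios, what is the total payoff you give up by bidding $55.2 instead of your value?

$520.4

The deviation costs you only when the competing bid falls strictly between $55.2 and $359.9; elsewhere both bids give the same outcome.
$318.3: truthful payoff $41.6, deviation payoff $0 → loss $41.6.
$341.5: truthful payoff $18.4, deviation payoff $0 → loss $18.4.
$183.2: truthful payoff $176.7, deviation payoff $0 → loss $176.7.
$366.1: outcomes coincide → loss $0.
$240.4: truthful payoff $119.5, deviation payoff $0 → loss $119.5.
$243.6: truthful payoff $116.3, deviation payoff $0 → loss $116.3.
$312: truthful payoff $47.9, deviation payoff $0 → loss $47.9.
Total loss = $41.6 + $18.4 + $176.7 + $119.5 + $116.3 + $47.9 = $520.4.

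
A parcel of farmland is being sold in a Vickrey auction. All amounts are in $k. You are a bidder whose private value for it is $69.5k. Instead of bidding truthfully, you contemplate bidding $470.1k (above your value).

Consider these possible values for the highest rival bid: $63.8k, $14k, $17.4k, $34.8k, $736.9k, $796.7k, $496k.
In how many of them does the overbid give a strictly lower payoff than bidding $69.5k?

The deviation hurts exactly when the highest competing bid lies strictly between $69.5k and $470.1k — overbidding then wins at a price above your value.
$63.8k: below both → same outcome either way.
$14k: below both → same outcome either way.
$17.4k: below both → same outcome either way.
$34.8k: below both → same outcome either way.
$736.9k: above both → same outcome either way.
$796.7k: above both → same outcome either way.
$496k: above both → same outcome either way.
Count: 0.

0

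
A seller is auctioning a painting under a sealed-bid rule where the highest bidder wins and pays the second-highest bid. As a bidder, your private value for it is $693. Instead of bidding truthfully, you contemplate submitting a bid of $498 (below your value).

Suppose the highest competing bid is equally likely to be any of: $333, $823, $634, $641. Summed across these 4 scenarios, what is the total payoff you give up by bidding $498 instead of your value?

$111

The deviation costs you only when the competing bid falls strictly between $498 and $693; elsewhere both bids give the same outcome.
$333: outcomes coincide → loss $0.
$823: outcomes coincide → loss $0.
$634: truthful payoff $59, deviation payoff $0 → loss $59.
$641: truthful payoff $52, deviation payoff $0 → loss $52.
Total loss = $59 + $52 = $111.
Because the price is fixed by the runner-up's bid, deviating from your value can only change a good outcome into a bad one — never the reverse.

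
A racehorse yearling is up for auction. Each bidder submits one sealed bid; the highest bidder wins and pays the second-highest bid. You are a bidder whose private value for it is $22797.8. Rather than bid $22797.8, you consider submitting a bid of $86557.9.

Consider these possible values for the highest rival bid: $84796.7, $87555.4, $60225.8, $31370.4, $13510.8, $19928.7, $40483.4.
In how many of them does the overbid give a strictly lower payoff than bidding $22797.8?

4

The deviation hurts exactly when the highest competing bid lies strictly between $22797.8 and $86557.9 — overbidding then wins at a price above your value.
$84796.7: inside the interval → strictly worse (loss $61998.9).
$87555.4: above both → same outcome either way.
$60225.8: inside the interval → strictly worse (loss $37428).
$31370.4: inside the interval → strictly worse (loss $8572.6).
$13510.8: below both → same outcome either way.
$19928.7: below both → same outcome either way.
$40483.4: inside the interval → strictly worse (loss $17685.6).
Count: 4.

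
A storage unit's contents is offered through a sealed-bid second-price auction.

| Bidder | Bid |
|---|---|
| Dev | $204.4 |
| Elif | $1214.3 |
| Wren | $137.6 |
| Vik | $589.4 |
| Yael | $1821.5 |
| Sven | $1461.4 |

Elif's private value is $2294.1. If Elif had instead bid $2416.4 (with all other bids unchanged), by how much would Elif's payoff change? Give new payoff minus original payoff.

$472.6

The highest bid among the other bidders is $1821.5; Elif's bid doesn't change that.
Original bid $1214.3: Elif is not highest (top rival bid is $1821.5); payoff $0.
Alternative bid $2416.4: Elif is highest, pays the top rival bid $1821.5; payoff $2294.1 − $1821.5 = $472.6.
Change in payoff = $472.6 − ($0) = $472.6.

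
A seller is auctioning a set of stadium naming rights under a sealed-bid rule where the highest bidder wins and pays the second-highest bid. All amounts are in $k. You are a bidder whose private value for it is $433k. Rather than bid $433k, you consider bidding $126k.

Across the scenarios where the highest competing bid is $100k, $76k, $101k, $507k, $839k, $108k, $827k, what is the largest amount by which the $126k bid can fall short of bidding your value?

$100k: same outcome either way → loss $0k.
$76k: same outcome either way → loss $0k.
$101k: same outcome either way → loss $0k.
$507k: same outcome either way → loss $0k.
$839k: same outcome either way → loss $0k.
$108k: same outcome either way → loss $0k.
$827k: same outcome either way → loss $0k.
Maximum loss: $0k.

$0k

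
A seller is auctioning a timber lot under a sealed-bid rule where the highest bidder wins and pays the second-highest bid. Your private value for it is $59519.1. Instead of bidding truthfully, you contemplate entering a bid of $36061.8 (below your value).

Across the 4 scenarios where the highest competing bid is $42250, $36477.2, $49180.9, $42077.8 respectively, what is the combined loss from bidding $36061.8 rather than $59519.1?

The deviation costs you only when the competing bid falls strictly between $36061.8 and $59519.1; elsewhere both bids give the same outcome.
$42250: truthful payoff $17269.1, deviation payoff $0 → loss $17269.1.
$36477.2: truthful payoff $23041.9, deviation payoff $0 → loss $23041.9.
$49180.9: truthful payoff $10338.2, deviation payoff $0 → loss $10338.2.
$42077.8: truthful payoff $17441.3, deviation payoff $0 → loss $17441.3.
Total loss = $17269.1 + $23041.9 + $10338.2 + $17441.3 = $68090.5.
Truthful bidding weakly dominates here: raising your bid can only win items priced above your value, and lowering it can only forfeit items priced below.

$68090.5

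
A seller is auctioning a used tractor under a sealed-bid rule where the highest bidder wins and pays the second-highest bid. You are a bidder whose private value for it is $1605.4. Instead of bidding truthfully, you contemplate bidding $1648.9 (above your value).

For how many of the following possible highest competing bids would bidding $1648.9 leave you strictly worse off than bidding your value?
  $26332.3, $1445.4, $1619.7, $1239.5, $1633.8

2

The deviation hurts exactly when the highest competing bid lies strictly between $1605.4 and $1648.9 — overbidding then wins at a price above your value.
$26332.3: above both → same outcome either way.
$1445.4: below both → same outcome either way.
$1619.7: inside the interval → strictly worse (loss $14.3).
$1239.5: below both → same outcome either way.
$1633.8: inside the interval → strictly worse (loss $28.4).
Count: 2.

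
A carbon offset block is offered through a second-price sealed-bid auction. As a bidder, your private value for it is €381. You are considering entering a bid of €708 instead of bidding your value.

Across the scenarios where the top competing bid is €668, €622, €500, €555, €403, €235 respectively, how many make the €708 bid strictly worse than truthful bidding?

The deviation hurts exactly when the highest competing bid lies strictly between €381 and €708 — overbidding then wins at a price above your value.
€668: inside the interval → strictly worse (loss €287).
€622: inside the interval → strictly worse (loss €241).
€500: inside the interval → strictly worse (loss €119).
€555: inside the interval → strictly worse (loss €174).
€403: inside the interval → strictly worse (loss €22).
€235: below both → same outcome either way.
Count: 5.

5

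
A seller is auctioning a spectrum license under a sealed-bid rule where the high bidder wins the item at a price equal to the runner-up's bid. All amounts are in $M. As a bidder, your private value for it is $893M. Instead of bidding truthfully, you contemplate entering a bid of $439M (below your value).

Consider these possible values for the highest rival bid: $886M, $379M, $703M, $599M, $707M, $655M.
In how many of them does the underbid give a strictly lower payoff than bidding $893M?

5

The deviation hurts exactly when the highest competing bid lies strictly between $439M and $893M — underbidding then forfeits a profitable win.
$886M: inside the interval → strictly worse (loss $7M).
$379M: below both → same outcome either way.
$703M: inside the interval → strictly worse (loss $190M).
$599M: inside the interval → strictly worse (loss $294M).
$707M: inside the interval → strictly worse (loss $186M).
$655M: inside the interval → strictly worse (loss $238M).
Count: 5.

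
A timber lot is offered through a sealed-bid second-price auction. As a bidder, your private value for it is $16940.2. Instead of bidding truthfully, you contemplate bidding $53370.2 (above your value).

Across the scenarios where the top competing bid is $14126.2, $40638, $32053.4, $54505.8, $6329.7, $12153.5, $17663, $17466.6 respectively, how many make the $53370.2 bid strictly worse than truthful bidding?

4

The deviation hurts exactly when the highest competing bid lies strictly between $16940.2 and $53370.2 — overbidding then wins at a price above your value.
$14126.2: below both → same outcome either way.
$40638: inside the interval → strictly worse (loss $23697.8).
$32053.4: inside the interval → strictly worse (loss $15113.2).
$54505.8: above both → same outcome either way.
$6329.7: below both → same outcome either way.
$12153.5: below both → same outcome either way.
$17663: inside the interval → strictly worse (loss $722.8).
$17466.6: inside the interval → strictly worse (loss $526.4).
Count: 4.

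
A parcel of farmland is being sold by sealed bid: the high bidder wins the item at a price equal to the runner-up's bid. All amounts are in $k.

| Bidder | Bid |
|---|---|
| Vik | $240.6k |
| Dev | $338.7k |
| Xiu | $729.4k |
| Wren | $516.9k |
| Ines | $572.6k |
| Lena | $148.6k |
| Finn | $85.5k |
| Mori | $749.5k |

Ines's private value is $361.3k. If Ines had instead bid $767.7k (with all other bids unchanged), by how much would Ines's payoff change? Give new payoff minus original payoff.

The highest bid among the other bidders is $749.5k; Ines's bid doesn't change that.
Original bid $572.6k: Ines is not highest (top rival bid is $749.5k); payoff $0k.
Alternative bid $767.7k: Ines is highest, pays the top rival bid $749.5k; payoff $361.3k − $749.5k = −$388.2k.
Change in payoff = −$388.2k − ($0k) = −$388.2k.

−$388.2k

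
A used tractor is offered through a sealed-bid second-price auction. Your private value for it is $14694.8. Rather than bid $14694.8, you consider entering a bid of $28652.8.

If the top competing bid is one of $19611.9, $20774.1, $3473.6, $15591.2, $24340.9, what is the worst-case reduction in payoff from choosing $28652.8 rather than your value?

$9646.1

$19611.9: truthful gives $0, deviation gives −$4917.1 → loss $4917.1.
$20774.1: truthful gives $0, deviation gives −$6079.3 → loss $6079.3.
$3473.6: same outcome either way → loss $0.
$15591.2: truthful gives $0, deviation gives −$896.4 → loss $896.4.
$24340.9: truthful gives $0, deviation gives −$9646.1 → loss $9646.1.
Maximum loss: $9646.1.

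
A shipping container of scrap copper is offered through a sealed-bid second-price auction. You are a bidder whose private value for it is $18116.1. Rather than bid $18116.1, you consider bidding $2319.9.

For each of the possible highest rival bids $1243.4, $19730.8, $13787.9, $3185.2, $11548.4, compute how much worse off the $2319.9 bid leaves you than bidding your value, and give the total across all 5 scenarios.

The deviation costs you only when the competing bid falls strictly between $2319.9 and $18116.1; elsewhere both bids give the same outcome.
$1243.4: outcomes coincide → loss $0.
$19730.8: outcomes coincide → loss $0.
$13787.9: truthful payoff $4328.2, deviation payoff $0 → loss $4328.2.
$3185.2: truthful payoff $14930.9, deviation payoff $0 → loss $14930.9.
$11548.4: truthful payoff $6567.7, deviation payoff $0 → loss $6567.7.
Total loss = $4328.2 + $14930.9 + $6567.7 = $25826.8.
Because the price is fixed by the runner-up's bid, deviating from your value can only change a good outcome into a bad one — never the reverse.

$25826.8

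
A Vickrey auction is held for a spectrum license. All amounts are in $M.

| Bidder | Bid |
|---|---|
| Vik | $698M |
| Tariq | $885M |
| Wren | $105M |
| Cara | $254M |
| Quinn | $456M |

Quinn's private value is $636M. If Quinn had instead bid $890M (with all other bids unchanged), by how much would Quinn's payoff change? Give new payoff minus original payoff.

−$249M

The highest bid among the other bidders is $885M; Quinn's bid doesn't change that.
Original bid $456M: Quinn is not highest (top rival bid is $885M); payoff $0M.
Alternative bid $890M: Quinn is highest, pays the top rival bid $885M; payoff $636M − $885M = −$249M.
Change in payoff = −$249M − ($0M) = −$249M.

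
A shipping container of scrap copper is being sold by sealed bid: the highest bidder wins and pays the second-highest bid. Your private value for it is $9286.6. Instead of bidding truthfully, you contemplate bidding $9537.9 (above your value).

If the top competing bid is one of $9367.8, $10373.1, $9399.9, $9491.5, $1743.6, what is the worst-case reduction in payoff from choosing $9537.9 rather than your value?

$204.9

$9367.8: truthful gives $0, deviation gives −$81.2 → loss $81.2.
$10373.1: same outcome either way → loss $0.
$9399.9: truthful gives $0, deviation gives −$113.3 → loss $113.3.
$9491.5: truthful gives $0, deviation gives −$204.9 → loss $204.9.
$1743.6: same outcome either way → loss $0.
Maximum loss: $204.9.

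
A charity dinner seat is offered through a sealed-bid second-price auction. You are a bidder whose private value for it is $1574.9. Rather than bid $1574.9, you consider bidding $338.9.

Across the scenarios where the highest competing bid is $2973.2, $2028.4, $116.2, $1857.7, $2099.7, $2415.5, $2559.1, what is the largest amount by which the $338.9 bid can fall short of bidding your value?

$2973.2: same outcome either way → loss $0.
$2028.4: same outcome either way → loss $0.
$116.2: same outcome either way → loss $0.
$1857.7: same outcome either way → loss $0.
$2099.7: same outcome either way → loss $0.
$2415.5: same outcome either way → loss $0.
$2559.1: same outcome either way → loss $0.
Maximum loss: $0.

$0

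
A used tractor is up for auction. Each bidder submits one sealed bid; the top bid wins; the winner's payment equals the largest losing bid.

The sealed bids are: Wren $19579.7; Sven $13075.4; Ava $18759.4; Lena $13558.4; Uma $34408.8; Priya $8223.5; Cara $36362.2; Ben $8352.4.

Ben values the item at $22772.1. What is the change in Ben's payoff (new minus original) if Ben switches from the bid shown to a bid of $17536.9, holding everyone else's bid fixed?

The highest bid among the other bidders is $36362.2; Ben's bid doesn't change that.
Original bid $8352.4: Ben is not highest (top rival bid is $36362.2); payoff $0.
Alternative bid $17536.9: Ben is not highest (top rival bid is $36362.2); payoff $0.
Change in payoff = $0 − ($0) = $0.

$0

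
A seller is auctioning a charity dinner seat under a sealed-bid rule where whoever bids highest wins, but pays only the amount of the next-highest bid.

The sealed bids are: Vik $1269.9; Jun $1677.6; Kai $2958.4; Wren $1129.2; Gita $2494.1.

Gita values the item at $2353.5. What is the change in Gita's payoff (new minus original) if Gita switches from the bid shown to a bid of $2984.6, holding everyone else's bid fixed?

The highest bid among the other bidders is $2958.4; Gita's bid doesn't change that.
Original bid $2494.1: Gita is not highest (top rival bid is $2958.4); payoff $0.
Alternative bid $2984.6: Gita is highest, pays the top rival bid $2958.4; payoff $2353.5 − $2958.4 = −$604.9.
Change in payoff = −$604.9 − ($0) = −$604.9.

−$604.9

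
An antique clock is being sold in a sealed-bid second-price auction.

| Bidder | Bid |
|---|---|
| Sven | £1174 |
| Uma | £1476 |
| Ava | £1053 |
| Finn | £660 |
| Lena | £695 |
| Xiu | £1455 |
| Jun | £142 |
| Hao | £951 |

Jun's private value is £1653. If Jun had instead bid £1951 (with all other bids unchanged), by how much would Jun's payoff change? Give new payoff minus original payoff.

The highest bid among the other bidders is £1476; Jun's bid doesn't change that.
Original bid £142: Jun is not highest (top rival bid is £1476); payoff £0.
Alternative bid £1951: Jun is highest, pays the top rival bid £1476; payoff £1653 − £1476 = £177.
Change in payoff = £177 − (£0) = £177.

£177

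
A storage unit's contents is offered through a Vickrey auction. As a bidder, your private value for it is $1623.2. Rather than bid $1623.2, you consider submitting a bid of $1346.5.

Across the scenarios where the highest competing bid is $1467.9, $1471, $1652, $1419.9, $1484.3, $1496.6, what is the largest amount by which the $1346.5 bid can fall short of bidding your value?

$1467.9: truthful gives $155.3, deviation gives $0 → loss $155.3.
$1471: truthful gives $152.2, deviation gives $0 → loss $152.2.
$1652: same outcome either way → loss $0.
$1419.9: truthful gives $203.3, deviation gives $0 → loss $203.3.
$1484.3: truthful gives $138.9, deviation gives $0 → loss $138.9.
$1496.6: truthful gives $126.6, deviation gives $0 → loss $126.6.
Maximum loss: $203.3.

$203.3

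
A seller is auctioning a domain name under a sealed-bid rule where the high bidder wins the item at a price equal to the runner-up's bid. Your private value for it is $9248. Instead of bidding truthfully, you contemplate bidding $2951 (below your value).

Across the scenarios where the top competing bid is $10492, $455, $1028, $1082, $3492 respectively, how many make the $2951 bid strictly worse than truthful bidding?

The deviation hurts exactly when the highest competing bid lies strictly between $2951 and $9248 — underbidding then forfeits a profitable win.
$10492: above both → same outcome either way.
$455: below both → same outcome either way.
$1028: below both → same outcome either way.
$1082: below both → same outcome either way.
$3492: inside the interval → strictly worse (loss $5756).
Count: 1.

1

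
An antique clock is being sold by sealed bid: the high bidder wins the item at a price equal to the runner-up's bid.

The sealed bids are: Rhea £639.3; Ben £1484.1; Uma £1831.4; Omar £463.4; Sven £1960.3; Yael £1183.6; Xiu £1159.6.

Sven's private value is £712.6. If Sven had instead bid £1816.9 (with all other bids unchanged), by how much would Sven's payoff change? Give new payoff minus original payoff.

The highest bid among the other bidders is £1831.4; Sven's bid doesn't change that.
Original bid £1960.3: Sven is highest, pays the top rival bid £1831.4; payoff £712.6 − £1831.4 = −£1118.8.
Alternative bid £1816.9: Sven is not highest (top rival bid is £1831.4); payoff £0.
Change in payoff = £0 − (−£1118.8) = £1118.8.

£1118.8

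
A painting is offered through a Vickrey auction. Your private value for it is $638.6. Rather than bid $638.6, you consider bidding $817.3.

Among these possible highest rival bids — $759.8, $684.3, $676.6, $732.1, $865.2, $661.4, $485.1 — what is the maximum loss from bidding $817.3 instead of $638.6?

$121.2

$759.8: truthful gives $0, deviation gives −$121.2 → loss $121.2.
$684.3: truthful gives $0, deviation gives −$45.7 → loss $45.7.
$676.6: truthful gives $0, deviation gives −$38 → loss $38.
$732.1: truthful gives $0, deviation gives −$93.5 → loss $93.5.
$865.2: same outcome either way → loss $0.
$661.4: truthful gives $0, deviation gives −$22.8 → loss $22.8.
$485.1: same outcome either way → loss $0.
Maximum loss: $121.2.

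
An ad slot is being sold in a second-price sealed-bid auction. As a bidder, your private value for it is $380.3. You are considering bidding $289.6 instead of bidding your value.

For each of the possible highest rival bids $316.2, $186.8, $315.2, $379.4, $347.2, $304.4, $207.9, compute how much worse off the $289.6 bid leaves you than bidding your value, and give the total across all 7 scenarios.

The deviation costs you only when the competing bid falls strictly between $289.6 and $380.3; elsewhere both bids give the same outcome.
$316.2: truthful payoff $64.1, deviation payoff $0 → loss $64.1.
$186.8: outcomes coincide → loss $0.
$315.2: truthful payoff $65.1, deviation payoff $0 → loss $65.1.
$379.4: truthful payoff $0.9, deviation payoff $0 → loss $0.9.
$347.2: truthful payoff $33.1, deviation payoff $0 → loss $33.1.
$304.4: truthful payoff $75.9, deviation payoff $0 → loss $75.9.
$207.9: outcomes coincide → loss $0.
Total loss = $64.1 + $65.1 + $0.9 + $33.1 + $75.9 = $239.1.
Truthful bidding weakly dominates here: raising your bid can only win items priced above your value, and lowering it can only forfeit items priced below.

$239.1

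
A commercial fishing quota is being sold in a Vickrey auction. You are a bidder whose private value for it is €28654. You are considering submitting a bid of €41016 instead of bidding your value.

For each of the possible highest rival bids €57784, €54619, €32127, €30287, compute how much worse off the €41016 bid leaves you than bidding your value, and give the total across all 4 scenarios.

€5106

The deviation costs you only when the competing bid falls strictly between €28654 and €41016; elsewhere both bids give the same outcome.
€57784: outcomes coincide → loss €0.
€54619: outcomes coincide → loss €0.
€32127: truthful payoff €0, deviation payoff −€3473 → loss €3473.
€30287: truthful payoff €0, deviation payoff −€1633 → loss €1633.
Total loss = €3473 + €1633 = €5106.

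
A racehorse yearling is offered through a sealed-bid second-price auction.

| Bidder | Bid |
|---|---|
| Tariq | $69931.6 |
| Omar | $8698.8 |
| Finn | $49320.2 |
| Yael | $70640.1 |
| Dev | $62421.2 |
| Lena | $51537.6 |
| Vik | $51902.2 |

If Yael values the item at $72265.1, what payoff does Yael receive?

Highest bid: Yael at $70640.1, so Yael wins.
Second-highest bid: Tariq at $69931.6 — that is the price the winner pays.
Yael's payoff = value − price = $72265.1 − $69931.6 = $2333.5.

$2333.5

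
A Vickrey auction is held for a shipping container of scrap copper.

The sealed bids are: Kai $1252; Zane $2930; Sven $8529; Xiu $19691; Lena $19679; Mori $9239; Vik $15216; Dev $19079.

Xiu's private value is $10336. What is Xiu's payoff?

−$9343

Highest bid: Xiu at $19691, so Xiu wins.
Second-highest bid: Lena at $19679 — that is the price the winner pays.
Xiu's payoff = value − price = $10336 − $19679 = −$9343.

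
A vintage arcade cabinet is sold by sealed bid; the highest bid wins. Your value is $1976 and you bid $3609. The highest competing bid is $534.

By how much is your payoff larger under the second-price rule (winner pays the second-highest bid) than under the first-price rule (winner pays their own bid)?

$3075

You have the highest bid, so you win under either rule.
Second-price: pay $534 → payoff $1442.
First-price: pay your own bid $3609 → payoff −$1633.
Difference = $1442 − (−$1633) = $3075.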